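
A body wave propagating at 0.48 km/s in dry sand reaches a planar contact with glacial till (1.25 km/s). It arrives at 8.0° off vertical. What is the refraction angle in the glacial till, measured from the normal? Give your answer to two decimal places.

Snell's law: sin θ₂ = (V₂/V₁)·sin θ₁ = (1.25/0.48)·sin 8.0° = 0.3624.
θ₂ = arcsin 0.3624 = 21.25° from the normal.

21.25°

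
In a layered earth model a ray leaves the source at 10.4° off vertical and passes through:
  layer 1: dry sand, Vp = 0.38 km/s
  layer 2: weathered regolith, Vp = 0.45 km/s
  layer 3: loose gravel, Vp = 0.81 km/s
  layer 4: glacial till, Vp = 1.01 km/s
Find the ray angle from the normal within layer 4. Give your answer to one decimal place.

Ray parameter p = sin 10.4° / 0.38 = 4.7505e-01 s/km.
sin θ_4 = p·V_4 = 4.7505e-01 × 1.01 = 0.4798.
θ_4 = arcsin 0.4798 = 28.67°.

28.7°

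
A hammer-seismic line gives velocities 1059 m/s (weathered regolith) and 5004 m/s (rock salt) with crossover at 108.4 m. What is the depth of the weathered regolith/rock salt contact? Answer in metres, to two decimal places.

x_cross = 2h·√((V₂+V₁)/(V₂−V₁)) → h = x_cross / (2·√((V₂+V₁)/(V₂−V₁))).
√((V₂+V₁)/(V₂−V₁)) = √((5004+1059)/(5004−1059)) = 1.2397.
h = 108.4 / (2·1.2397) = 43.72 m.

43.72 m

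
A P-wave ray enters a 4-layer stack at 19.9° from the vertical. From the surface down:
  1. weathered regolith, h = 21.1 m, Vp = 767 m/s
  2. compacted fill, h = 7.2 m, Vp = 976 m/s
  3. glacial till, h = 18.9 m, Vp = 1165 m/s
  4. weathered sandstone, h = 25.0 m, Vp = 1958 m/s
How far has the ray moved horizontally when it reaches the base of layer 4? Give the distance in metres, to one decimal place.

Ray parameter p = sin 19.9° / 767 m/s = 4.4378e-04 s/m.
Layer 1: θ = 19.90°; offset = 21.1·tan 19.90° = 7.638 m.
Layer 2: sin θ = p·976 = 0.4331 → θ = 25.67°; offset = 7.2·tan 25.67° = 3.460 m.
Layer 3: sin θ = p·1165 = 0.5170 → θ = 31.13°; offset = 18.9·tan 31.13° = 11.415 m.
Layer 4: sin θ = p·1958 = 0.8689 → θ = 60.33°; offset = 25.0·tan 60.33° = 43.889 m.
Σ offsets = 66.403 m.

66.4 m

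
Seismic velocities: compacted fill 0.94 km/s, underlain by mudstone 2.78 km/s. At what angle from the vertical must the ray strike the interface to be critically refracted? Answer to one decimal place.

19.8°

At critical incidence the refracted ray runs along the interface (θ₂ = 90°), so sin θ_c = V₁/V₂.
θ_c = arcsin(0.94/2.78) = arcsin 0.3381 = 19.76°.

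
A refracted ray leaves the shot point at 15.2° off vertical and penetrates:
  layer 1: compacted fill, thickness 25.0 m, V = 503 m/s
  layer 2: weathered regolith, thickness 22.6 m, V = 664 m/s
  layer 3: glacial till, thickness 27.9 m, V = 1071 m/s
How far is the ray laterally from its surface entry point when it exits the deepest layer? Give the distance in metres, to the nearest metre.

34 m

Ray parameter p = sin 15.2° / 503 m/s = 5.2125e-04 s/m.
Layer 1: θ = 15.20°; offset = 25.0·tan 15.20° = 6.792 m.
Layer 2: sin θ = p·664 = 0.3461 → θ = 20.25°; offset = 22.6·tan 20.25° = 8.337 m.
Layer 3: sin θ = p·1071 = 0.5583 → θ = 33.94°; offset = 27.9·tan 33.94° = 18.773 m.
Summing the layer offsets gives 33.903 m.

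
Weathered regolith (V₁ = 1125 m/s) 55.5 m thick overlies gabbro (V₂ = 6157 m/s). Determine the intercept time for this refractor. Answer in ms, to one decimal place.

tᵢ = 2h·√(V₂²−V₁²)/(V₁V₂).
√(V₂²−V₁²) = √(6157²−1125²) = 6053.3 m/s.
tᵢ = 2·55.5·6053.3/(1125·6157) = 0.09701 s.

97.0 ms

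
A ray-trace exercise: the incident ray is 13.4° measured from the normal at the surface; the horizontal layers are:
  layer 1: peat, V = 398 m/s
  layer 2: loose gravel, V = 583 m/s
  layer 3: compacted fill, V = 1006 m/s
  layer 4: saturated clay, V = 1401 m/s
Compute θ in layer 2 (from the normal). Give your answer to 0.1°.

19.8°

Ray parameter p = sin 13.4° / 398 = 5.8228e-04 s/m.
sin θ_2 = p·V_2 = 5.8228e-04 × 583 = 0.3395.
θ_2 = arcsin 0.3395 = 19.84°.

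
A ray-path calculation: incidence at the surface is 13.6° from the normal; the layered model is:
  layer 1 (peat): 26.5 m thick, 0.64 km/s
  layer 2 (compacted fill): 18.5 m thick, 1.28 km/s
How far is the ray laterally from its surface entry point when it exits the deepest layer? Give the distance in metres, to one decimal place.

Ray parameter p = sin 13.6° / 0.64 km/s = 3.6741e-01 s/km.
Layer 1: θ = 13.60°; offset = 26.5·tan 13.60° = 6.411 m.
Layer 2: sin θ = p·1.28 = 0.4703 → θ = 28.05°; offset = 18.5·tan 28.05° = 9.858 m.
Σ offsets = 16.270 m.

16.3 m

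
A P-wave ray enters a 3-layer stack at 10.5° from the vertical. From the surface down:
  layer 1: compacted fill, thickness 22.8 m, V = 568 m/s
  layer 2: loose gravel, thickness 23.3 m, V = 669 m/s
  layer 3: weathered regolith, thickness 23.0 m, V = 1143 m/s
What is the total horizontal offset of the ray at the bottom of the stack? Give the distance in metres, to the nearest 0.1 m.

Apply Snell's law at each interface; in layer i the horizontal offset is hᵢ·tan θᵢ.
Layer 1: θ = 10.50°; offset = 22.8·tan 10.50° = 4.226 m.
Layer 2: sin θ = 669·sin 10.5°/568 = 0.2146, θ = 12.39°; offset = 23.3·tan 12.39° = 5.120 m.
Layer 3: sin θ = 1143·sin 10.5°/568 = 0.3667, θ = 21.51°; offset = 23.0·tan 21.51° = 9.066 m.
Summing the layer offsets gives 18.412 m.

18.4 m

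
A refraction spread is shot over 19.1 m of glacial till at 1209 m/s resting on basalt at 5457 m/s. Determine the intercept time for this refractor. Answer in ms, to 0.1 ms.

θ_c = arcsin(V₁/V₂) = arcsin(1209/5457) = 12.80°; cos θ_c = 0.9751.
tᵢ = 2h·cos θ_c / V₁ = 2·19.1·0.9751 / 1209 = 0.03081 s.

30.8 ms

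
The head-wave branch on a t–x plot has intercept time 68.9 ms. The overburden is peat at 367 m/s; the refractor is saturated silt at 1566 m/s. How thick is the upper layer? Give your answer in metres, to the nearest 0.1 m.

13.0 m

h = tᵢ·V₁·V₂ / (2·√(V₂²−V₁²)).
√(V₂²−V₁²) = √(1566² − 367²) = 1522.4 m/s.
h = 0.0689 s × 367 × 1566 / (2 × 1522.4) = 13.01 m.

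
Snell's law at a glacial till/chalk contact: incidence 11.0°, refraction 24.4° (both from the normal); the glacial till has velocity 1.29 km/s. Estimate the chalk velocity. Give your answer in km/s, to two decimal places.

2.79 km/s

Snell's law: sin 11.0°/V₁ = sin 24.4°/V₂.
V₂ = V₁·sin 24.4°/sin 11.0° = 1.29 × 2.1650 = 2.79 km/s.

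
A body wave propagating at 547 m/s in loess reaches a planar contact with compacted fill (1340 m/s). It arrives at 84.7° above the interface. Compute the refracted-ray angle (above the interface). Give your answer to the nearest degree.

Convert to the normal: θ₁ = 90° − 84.7° = 5.3°.
Snell's law: sin θ₂ = (V₂/V₁)·sin θ₁ = (1340/547)·sin 5.3° = 0.2263.
θ₂ = arcsin 0.2263 = 13.08° from the normal.
From the interface: 90° − 13.08° = 76.92°.

77°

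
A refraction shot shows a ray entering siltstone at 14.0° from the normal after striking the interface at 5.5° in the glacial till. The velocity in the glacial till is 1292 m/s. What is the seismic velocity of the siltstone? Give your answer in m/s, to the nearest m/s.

sin 5.5° = 0.0958; sin 14.0° = 0.2419.
V₂ = V₁·(sin θ₂/sin θ₁) = 1292·(0.2419/0.0958) = 3261.11 m/s.

3261 m/s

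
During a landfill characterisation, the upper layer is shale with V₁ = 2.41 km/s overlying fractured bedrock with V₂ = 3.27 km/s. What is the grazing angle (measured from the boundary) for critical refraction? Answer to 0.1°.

42.5°

Critical incidence: sin θ_c = V₁/V₂ = 2.41/3.27 = 0.7370.
θ_c = arcsin 0.7370 = 47.48°.
Measured from the interface: 90° − 47.48° = 42.52°.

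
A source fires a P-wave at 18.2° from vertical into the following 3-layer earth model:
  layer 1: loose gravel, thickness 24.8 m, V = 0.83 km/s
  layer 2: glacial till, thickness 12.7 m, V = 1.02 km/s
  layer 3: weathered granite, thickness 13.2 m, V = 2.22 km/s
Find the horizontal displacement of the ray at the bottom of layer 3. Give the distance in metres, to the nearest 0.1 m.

p = sin θ₁/V₁ = sin 18.2°/0.83 = 3.7631e-01 s/km is conserved through the stack.
Layer 1: θ = 18.20°; offset = 24.8·tan 18.20° = 8.154 m.
Layer 2: sin θ = p·1.02 = 0.3838 → θ = 22.57°; offset = 12.7·tan 22.57° = 5.279 m.
Layer 3: sin θ = p·2.22 = 0.8354 → θ = 56.66°; offset = 13.2·tan 56.66° = 20.063 m.
Summing the layer offsets gives 33.496 m.

33.5 m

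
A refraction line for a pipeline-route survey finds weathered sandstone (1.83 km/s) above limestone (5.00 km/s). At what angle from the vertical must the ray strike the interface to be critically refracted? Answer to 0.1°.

At critical incidence the refracted ray runs along the interface (θ₂ = 90°), so sin θ_c = V₁/V₂.
θ_c = arcsin(1.83/5.00) = arcsin 0.3660 = 21.47°.

21.5°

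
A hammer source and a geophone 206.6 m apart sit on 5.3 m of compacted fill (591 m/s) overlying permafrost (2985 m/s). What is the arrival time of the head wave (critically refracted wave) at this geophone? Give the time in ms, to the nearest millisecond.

87 ms

t = x/V₂ + 2h·√(V₂²−V₁²)/(V₁V₂).
√(V₂²−V₁²) = √(2985²−591²) = 2925.9 m/s; delay term = 2·5.3·2925.9/(591·2985) = 0.01758 s.
t = 206.6/2985 + 0.01758 = 0.08679 s.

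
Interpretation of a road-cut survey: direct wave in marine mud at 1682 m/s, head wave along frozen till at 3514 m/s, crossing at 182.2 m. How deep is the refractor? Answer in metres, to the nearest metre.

h = (x_cross/2)·√((V₂−V₁)/(V₂+V₁)).
(V₂−V₁)/(V₂+V₁) = (3514−1682)/(3514+1682) = 0.3526; √ = 0.5938.
h = (182.2/2)·0.5938 = 54.09 m.

54 m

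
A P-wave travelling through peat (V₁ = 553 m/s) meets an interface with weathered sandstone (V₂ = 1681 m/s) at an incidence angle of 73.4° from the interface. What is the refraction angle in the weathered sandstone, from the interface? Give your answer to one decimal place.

29.7°

Angle from the normal: 90° − 73.4° = 16.6°.
sin θ₁/V₁ = sin θ₂/V₂ ⇒ sin θ₂ = 1681·sin 16.6°/553 = 1681·0.2857/553 = 0.8684.
θ₂ = sin⁻¹(0.8684) = 60.28° (from vertical).
From the interface: 90° − 60.28° = 29.72°.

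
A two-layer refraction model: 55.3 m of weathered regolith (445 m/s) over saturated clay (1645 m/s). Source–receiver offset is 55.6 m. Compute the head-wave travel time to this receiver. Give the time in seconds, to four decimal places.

0.2731 s

θ_c = arcsin(V₁/V₂) = arcsin(445/1645) = 15.70°, cos θ_c = 0.9627.
Intercept time tᵢ = 2h cos θ_c / V₁ = 2·55.3·0.9627/445 = 0.23927 s.
t = x/V₂ + tᵢ = 55.6/1645 + 0.23927 = 0.27307 s.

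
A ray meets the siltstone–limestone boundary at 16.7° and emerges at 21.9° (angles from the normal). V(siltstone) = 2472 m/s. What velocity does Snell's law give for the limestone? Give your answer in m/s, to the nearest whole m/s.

3209 m/s

sin 16.7° = 0.2874; sin 21.9° = 0.3730.
V₂ = V₁·(sin θ₂/sin θ₁) = 2472·(0.3730/0.2874) = 3208.60 m/s.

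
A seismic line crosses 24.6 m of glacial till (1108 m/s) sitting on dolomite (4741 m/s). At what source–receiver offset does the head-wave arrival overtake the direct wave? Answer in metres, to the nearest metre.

62 m

θ_c = arcsin(1108/4741) = 13.52°, so cos θ_c = 0.9723 and tᵢ = 2h cos θ_c/V₁ = 0.0432 s.
At crossover x/V₁ = x/V₂ + tᵢ ⇒ x = tᵢ/(1/V₁ − 1/V₂) = 0.04317/(9.0253e-04 − 2.1093e-04) = 62.43 m.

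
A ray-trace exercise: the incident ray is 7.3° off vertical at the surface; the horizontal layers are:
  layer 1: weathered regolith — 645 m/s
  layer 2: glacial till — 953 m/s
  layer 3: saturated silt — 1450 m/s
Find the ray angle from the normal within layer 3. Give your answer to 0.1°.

16.6°

Ray parameter p = sin 7.3° / 645 = 1.9700e-04 s/m.
sin θ_3 = p·V_3 = 1.9700e-04 × 1450 = 0.2856.
θ_3 = arcsin 0.2856 = 16.60°.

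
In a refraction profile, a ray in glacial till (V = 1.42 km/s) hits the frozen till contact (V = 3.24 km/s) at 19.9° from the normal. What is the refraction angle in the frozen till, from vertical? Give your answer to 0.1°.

sin θ₁/V₁ = sin θ₂/V₂ ⇒ sin θ₂ = 3.24·sin 19.9°/1.42 = 3.24·0.3404/1.42 = 0.7766.
θ₂ = sin⁻¹(0.7766) = 50.95° (from vertical).

51.0°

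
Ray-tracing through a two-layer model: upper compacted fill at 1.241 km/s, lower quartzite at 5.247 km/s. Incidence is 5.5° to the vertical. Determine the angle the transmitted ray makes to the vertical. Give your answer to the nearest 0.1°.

23.9°

Snell's law: sin θ₂ = (V₂/V₁)·sin θ₁ = (5.247/1.241)·sin 5.5° = 0.4052.
θ₂ = sin⁻¹(0.4052) = 23.91° (from vertical).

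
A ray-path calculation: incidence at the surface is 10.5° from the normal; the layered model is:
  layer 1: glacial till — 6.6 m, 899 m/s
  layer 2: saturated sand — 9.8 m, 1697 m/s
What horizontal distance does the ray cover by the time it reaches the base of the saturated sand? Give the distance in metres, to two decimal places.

4.81 m

Ray parameter p = sin 10.5° / 899 m/s = 2.0271e-04 s/m.
Layer 1: θ = 10.50°; offset = 6.6·tan 10.50° = 1.2232 m.
Layer 2: sin θ = p·1697 = 0.3440 → θ = 20.12°; offset = 9.8·tan 20.12° = 3.5903 m.
Summing the layer offsets gives 4.8135 m.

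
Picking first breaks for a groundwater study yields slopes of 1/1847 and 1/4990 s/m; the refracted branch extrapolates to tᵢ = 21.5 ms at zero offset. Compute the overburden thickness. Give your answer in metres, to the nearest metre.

h = tᵢ·V₁·V₂ / (2·√(V₂²−V₁²)).
√(V₂²−V₁²) = √(4990² − 1847²) = 4635.6 m/s.
h = 0.0215 s × 1847 × 4990 / (2 × 4635.6) = 21.37 m.

21 m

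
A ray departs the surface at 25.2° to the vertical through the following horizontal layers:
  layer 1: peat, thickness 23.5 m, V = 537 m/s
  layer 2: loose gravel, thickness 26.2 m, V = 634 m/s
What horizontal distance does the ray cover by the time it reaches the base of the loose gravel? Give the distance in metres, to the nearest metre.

26 m

p = sin θ₁/V₁ = sin 25.2°/537 = 7.9289e-04 s/m is conserved through the stack.
Layer 1: θ = 25.20°; offset = 23.5·tan 25.20° = 11.058 m.
Layer 2: sin θ = p·634 = 0.5027 → θ = 30.18°; offset = 26.2·tan 30.18° = 15.235 m.
Summing the layer offsets gives 26.294 m.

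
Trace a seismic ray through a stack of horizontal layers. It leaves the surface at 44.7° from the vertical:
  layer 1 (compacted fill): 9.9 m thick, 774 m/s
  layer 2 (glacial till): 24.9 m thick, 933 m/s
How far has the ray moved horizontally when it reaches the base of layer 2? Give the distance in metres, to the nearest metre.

Apply Snell's law at each interface; in layer i the horizontal offset is hᵢ·tan θᵢ.
Layer 1: θ = 44.70°; offset = 9.9·tan 44.70° = 9.797 m.
Layer 2: sin θ = 933·sin 44.7°/774 = 0.8479, θ = 57.98°; offset = 24.9·tan 57.98° = 39.822 m.
Σ offsets = 49.619 m.

50 m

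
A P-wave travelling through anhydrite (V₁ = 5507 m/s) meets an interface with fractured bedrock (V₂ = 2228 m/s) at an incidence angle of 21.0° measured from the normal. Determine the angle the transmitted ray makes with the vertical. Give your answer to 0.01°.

Snell's law: sin θ₂ = (V₂/V₁)·sin θ₁ = (2228/5507)·sin 21.0° = 0.1450.
θ₂ = arcsin 0.1450 = 8.34° from the normal.

8.34°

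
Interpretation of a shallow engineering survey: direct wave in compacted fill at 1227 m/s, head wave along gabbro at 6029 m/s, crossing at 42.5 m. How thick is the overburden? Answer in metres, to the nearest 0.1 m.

x_cross = 2h·√((V₂+V₁)/(V₂−V₁)) → h = x_cross / (2·√((V₂+V₁)/(V₂−V₁))).
√((V₂+V₁)/(V₂−V₁)) = √((6029+1227)/(6029−1227)) = 1.2292.
h = 42.5 / (2·1.2292) = 17.29 m.

17.3 m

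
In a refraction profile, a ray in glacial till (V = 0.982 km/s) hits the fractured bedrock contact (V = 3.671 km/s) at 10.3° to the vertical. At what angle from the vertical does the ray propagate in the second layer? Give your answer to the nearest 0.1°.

41.9°

sin θ₁/V₁ = sin θ₂/V₂ ⇒ sin θ₂ = 3.671·sin 10.3°/0.982 = 3.671·0.1788/0.982 = 0.6684.
θ₂ = arcsin 0.6684 = 41.94° from the normal.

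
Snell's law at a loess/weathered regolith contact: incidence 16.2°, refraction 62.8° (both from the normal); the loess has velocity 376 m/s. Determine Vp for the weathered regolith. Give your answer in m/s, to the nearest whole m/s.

sin 16.2° = 0.2790; sin 62.8° = 0.8894.
V₂ = V₁·(sin θ₂/sin θ₁) = 376·(0.8894/0.2790) = 1198.68 m/s.

1199 m/s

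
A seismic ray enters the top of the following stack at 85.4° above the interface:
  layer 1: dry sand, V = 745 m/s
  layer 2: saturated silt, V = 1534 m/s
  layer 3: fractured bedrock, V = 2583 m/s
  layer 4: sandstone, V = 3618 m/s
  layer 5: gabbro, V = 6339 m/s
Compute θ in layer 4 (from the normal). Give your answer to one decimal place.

From the normal: θ₁ = 90° − 85.4° = 4.6°.
Ray parameter p = sin 4.6° / 745 = 1.0765e-04 s/m.
sin θ_4 = p·V_4 = 1.0765e-04 × 3618 = 0.3895.
θ_4 = arcsin 0.3895 = 22.92°.

22.9°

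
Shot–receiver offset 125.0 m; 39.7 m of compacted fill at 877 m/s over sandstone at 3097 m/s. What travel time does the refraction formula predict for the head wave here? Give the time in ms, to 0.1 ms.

127.2 ms

θ_c = arcsin(V₁/V₂) = arcsin(877/3097) = 16.45°, cos θ_c = 0.9591.
Intercept time tᵢ = 2h cos θ_c / V₁ = 2·39.7·0.9591/877 = 0.08683 s.
t = x/V₂ + tᵢ = 125.0/3097 + 0.08683 = 0.12719 s.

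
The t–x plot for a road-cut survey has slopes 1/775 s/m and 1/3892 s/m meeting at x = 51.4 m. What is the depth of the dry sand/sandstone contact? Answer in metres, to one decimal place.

h = (x_cross/2)·√((V₂−V₁)/(V₂+V₁)).
(V₂−V₁)/(V₂+V₁) = (3892−775)/(3892+775) = 0.6679; √ = 0.8172.
h = (51.4/2)·0.8172 = 21.00 m.

21.0 m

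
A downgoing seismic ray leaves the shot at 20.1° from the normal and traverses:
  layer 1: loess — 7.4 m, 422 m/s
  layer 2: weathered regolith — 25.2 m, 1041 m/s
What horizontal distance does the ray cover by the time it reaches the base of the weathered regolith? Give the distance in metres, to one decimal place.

43.0 m

Apply Snell's law at each interface; in layer i the horizontal offset is hᵢ·tan θᵢ.
Layer 1: θ = 20.10°; offset = 7.4·tan 20.10° = 2.708 m.
Layer 2: sin θ = 1041·sin 20.1°/422 = 0.8477, θ = 57.97°; offset = 25.2·tan 57.97° = 40.278 m.
Σ offsets = 42.986 m.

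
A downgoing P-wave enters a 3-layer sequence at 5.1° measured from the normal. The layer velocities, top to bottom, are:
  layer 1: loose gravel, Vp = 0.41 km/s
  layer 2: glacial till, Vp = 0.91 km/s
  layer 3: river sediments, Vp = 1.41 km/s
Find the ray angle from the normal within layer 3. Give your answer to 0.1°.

17.8°

Ray parameter p = sin 5.1° / 0.41 = 2.1682e-01 s/km.
sin θ_3 = p·V_3 = 2.1682e-01 × 1.41 = 0.3057.
θ_3 = arcsin 0.3057 = 17.80°.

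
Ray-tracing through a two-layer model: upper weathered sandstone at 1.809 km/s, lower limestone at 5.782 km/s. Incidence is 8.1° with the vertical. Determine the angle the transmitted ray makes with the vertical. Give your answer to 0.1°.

26.8°

sin θ₁/V₁ = sin θ₂/V₂ ⇒ sin θ₂ = 5.782·sin 8.1°/1.809 = 5.782·0.1409/1.809 = 0.4504.
θ₂ = sin⁻¹(0.4504) = 26.77° (from vertical).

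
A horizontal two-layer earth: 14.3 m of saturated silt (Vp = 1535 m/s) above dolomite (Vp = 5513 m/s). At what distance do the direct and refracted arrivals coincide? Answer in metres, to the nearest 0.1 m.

38.1 m

x_cross = 2h·√((V₂+V₁)/(V₂−V₁)).
(V₂+V₁)/(V₂−V₁) = (5513+1535)/(5513−1535) = 1.7717; √ = 1.3311.
x_cross = 2·14.3·1.3311 = 38.07 m.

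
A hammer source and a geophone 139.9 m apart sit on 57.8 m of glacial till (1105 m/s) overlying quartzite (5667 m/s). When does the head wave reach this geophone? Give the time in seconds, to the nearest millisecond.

0.127 s

θ_c = arcsin(V₁/V₂) = arcsin(1105/5667) = 11.24°, cos θ_c = 0.9808.
Intercept time tᵢ = 2h cos θ_c / V₁ = 2·57.8·0.9808/1105 = 0.10261 s.
t = x/V₂ + tᵢ = 139.9/5667 + 0.10261 = 0.12729 s.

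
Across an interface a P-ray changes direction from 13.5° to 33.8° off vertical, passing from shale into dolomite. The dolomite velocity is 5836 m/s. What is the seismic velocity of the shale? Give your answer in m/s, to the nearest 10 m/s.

sin 13.5° = 0.2334; sin 33.8° = 0.5563.
V₁ = V₂·(sin θ₁/sin θ₂) = 5836·(0.2334/0.5563) = 2449.03 m/s.

2450 m/s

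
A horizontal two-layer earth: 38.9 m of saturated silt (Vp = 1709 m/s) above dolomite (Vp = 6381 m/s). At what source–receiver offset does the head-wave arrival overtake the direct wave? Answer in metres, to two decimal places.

θ_c = arcsin(1709/6381) = 15.53°, so cos θ_c = 0.9635 and tᵢ = 2h cos θ_c/V₁ = 0.0439 s.
At crossover x/V₁ = x/V₂ + tᵢ ⇒ x = tᵢ/(1/V₁ − 1/V₂) = 0.04386/(5.8514e-04 − 1.5672e-04) = 102.38 m.

102.38 m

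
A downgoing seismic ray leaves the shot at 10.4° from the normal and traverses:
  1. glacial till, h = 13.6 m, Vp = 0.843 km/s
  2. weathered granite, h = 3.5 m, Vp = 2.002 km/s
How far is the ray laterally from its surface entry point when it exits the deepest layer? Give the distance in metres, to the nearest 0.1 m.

4.2 m

Apply Snell's law at each interface; in layer i the horizontal offset is hᵢ·tan θᵢ.
Layer 1: θ = 10.40°; offset = 13.6·tan 10.40° = 2.496 m.
Layer 2: sin θ = 2.002·sin 10.4°/0.843 = 0.4287, θ = 25.39°; offset = 3.5·tan 25.39° = 1.661 m.
Σ offsets = 4.157 m.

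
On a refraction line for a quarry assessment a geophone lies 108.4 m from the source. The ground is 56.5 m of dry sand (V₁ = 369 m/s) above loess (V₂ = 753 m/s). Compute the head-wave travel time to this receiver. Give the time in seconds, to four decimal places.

t = x/V₂ + 2h·√(V₂²−V₁²)/(V₁V₂).
√(V₂²−V₁²) = √(753²−369²) = 656.4 m/s; delay term = 2·56.5·656.4/(369·753) = 0.26694 s.
t = 108.4/753 + 0.26694 = 0.41090 s.

0.4109 s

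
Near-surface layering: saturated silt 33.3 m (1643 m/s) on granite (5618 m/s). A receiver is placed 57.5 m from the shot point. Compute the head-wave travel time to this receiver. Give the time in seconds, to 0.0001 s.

0.0490 s

t = x/V₂ + 2h·√(V₂²−V₁²)/(V₁V₂).
√(V₂²−V₁²) = √(5618²−1643²) = 5372.4 m/s; delay term = 2·33.3·5372.4/(1643·5618) = 0.03876 s.
t = 57.5/5618 + 0.03876 = 0.04900 s.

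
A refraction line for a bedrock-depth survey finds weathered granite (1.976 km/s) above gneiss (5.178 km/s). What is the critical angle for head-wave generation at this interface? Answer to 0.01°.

22.43°

Critical incidence: sin θ_c = V₁/V₂ = 1.976/5.178 = 0.3816.
θ_c = arcsin 0.3816 = 22.43°.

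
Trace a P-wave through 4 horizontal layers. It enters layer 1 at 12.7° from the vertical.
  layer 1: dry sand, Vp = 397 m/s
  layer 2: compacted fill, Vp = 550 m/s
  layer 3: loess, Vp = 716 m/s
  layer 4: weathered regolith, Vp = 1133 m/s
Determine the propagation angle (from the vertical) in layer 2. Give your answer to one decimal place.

Snell's law across each interface conserves sin θ / V, so sin θ_2 = V_2·sin θ₁/V₁.
sin θ_2 = 550 × sin 12.7° / 397 = 0.3046.
θ_2 = arcsin 0.3046 = 17.73°.

17.7°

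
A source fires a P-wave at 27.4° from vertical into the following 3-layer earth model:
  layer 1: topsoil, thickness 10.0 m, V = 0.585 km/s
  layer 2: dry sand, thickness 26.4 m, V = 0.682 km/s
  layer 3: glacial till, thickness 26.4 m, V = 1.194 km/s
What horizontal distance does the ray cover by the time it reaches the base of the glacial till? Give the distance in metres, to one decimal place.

94.2 m

p = sin θ₁/V₁ = sin 27.4°/0.585 = 7.8667e-01 s/km is conserved through the stack.
Layer 1: θ = 27.40°; offset = 10.0·tan 27.40° = 5.184 m.
Layer 2: sin θ = p·0.682 = 0.5365 → θ = 32.45°; offset = 26.4·tan 32.45° = 16.784 m.
Layer 3: sin θ = p·1.194 = 0.9393 → θ = 69.93°; offset = 26.4·tan 69.93° = 72.262 m.
Summing the layer offsets gives 94.229 m.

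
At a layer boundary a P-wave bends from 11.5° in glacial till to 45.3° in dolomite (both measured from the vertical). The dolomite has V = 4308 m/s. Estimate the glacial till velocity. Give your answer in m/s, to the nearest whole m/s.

1208 m/s

sin 11.5° = 0.1994; sin 45.3° = 0.7108.
V₁ = V₂·(sin θ₁/sin θ₂) = 4308·(0.1994/0.7108) = 1208.33 m/s.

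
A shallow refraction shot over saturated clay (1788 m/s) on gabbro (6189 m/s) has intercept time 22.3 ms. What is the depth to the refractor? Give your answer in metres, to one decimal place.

θ_c = arcsin(1788/6189) = 16.79°; cos θ_c = 0.9574.
tᵢ = 2h cos θ_c/V₁ ⇒ h = tᵢ·V₁/(2 cos θ_c) = 0.0223·1788/(2·0.9574) = 20.82 m.

20.8 m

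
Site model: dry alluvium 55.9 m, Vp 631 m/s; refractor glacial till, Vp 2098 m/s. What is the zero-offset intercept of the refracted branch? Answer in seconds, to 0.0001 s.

tᵢ = 2h·√(V₂²−V₁²)/(V₁V₂).
√(V₂²−V₁²) = √(2098²−631²) = 2000.9 m/s.
tᵢ = 2·55.9·2000.9/(631·2098) = 0.16898 s.

0.1690 s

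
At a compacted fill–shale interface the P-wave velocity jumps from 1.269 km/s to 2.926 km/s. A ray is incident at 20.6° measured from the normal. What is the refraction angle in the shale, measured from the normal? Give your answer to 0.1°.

54.2°

Snell's law: sin θ₂ = (V₂/V₁)·sin θ₁ = (2.926/1.269)·sin 20.6° = 0.8113.
θ₂ = sin⁻¹(0.8113) = 54.22° (from vertical).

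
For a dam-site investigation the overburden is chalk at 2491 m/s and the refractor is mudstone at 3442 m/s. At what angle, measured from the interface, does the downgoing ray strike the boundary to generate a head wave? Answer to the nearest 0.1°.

43.6°

Critical incidence: sin θ_c = V₁/V₂ = 2491/3442 = 0.7237.
θ_c = arcsin 0.7237 = 46.36°.
Measured from the interface: 90° − 46.36° = 43.64°.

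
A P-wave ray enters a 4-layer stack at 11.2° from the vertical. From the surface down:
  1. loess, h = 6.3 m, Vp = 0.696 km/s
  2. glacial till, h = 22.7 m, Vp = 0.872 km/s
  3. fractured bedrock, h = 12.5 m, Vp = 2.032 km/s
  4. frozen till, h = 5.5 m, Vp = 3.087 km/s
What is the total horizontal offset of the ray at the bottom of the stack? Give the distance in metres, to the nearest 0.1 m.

24.9 m

p = sin θ₁/V₁ = sin 11.2°/0.696 = 2.7907e-01 s/km is conserved through the stack.
Layer 1: θ = 11.20°; offset = 6.3·tan 11.20° = 1.247 m.
Layer 2: sin θ = p·0.872 = 0.2434 → θ = 14.08°; offset = 22.7·tan 14.08° = 5.695 m.
Layer 3: sin θ = p·2.032 = 0.5671 → θ = 34.55°; offset = 12.5·tan 34.55° = 8.606 m.
Layer 4: sin θ = p·3.087 = 0.8615 → θ = 59.49°; offset = 5.5·tan 59.49° = 9.332 m.
Total horizontal offset = 24.880 m.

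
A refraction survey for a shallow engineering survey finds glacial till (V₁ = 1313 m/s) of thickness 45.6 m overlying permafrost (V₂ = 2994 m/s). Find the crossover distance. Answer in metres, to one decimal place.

146.0 m

x_cross = 2h·√((V₂+V₁)/(V₂−V₁)).
(V₂+V₁)/(V₂−V₁) = (2994+1313)/(2994−1313) = 2.5622; √ = 1.6007.
x_cross = 2·45.6·1.6007 = 145.98 m.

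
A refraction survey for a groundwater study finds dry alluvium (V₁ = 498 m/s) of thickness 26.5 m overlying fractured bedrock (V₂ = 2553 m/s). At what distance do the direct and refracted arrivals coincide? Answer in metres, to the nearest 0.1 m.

θ_c = arcsin(498/2553) = 11.25°, so cos θ_c = 0.9808 and tᵢ = 2h cos θ_c/V₁ = 0.1044 s.
At crossover x/V₁ = x/V₂ + tᵢ ⇒ x = tᵢ/(1/V₁ − 1/V₂) = 0.10438/(2.0080e-03 − 3.9170e-04) = 64.58 m.

64.6 m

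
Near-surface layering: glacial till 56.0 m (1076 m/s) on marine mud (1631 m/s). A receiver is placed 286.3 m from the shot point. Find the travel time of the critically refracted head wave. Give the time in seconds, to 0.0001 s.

0.2538 s

t = x/V₂ + 2h·√(V₂²−V₁²)/(V₁V₂).
√(V₂²−V₁²) = √(1631²−1076²) = 1225.7 m/s; delay term = 2·56.0·1225.7/(1076·1631) = 0.07822 s.
t = 286.3/1631 + 0.07822 = 0.25376 s.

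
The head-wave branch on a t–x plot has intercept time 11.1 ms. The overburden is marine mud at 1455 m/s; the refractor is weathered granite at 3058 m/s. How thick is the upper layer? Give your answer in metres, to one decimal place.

9.2 m

θ_c = arcsin(1455/3058) = 28.41°; cos θ_c = 0.8796.
tᵢ = 2h cos θ_c/V₁ ⇒ h = tᵢ·V₁/(2 cos θ_c) = 0.0111·1455/(2·0.8796) = 9.18 m.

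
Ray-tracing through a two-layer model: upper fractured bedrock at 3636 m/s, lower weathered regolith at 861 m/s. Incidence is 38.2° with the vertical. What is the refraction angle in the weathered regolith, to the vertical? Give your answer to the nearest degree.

8°

sin θ₁/V₁ = sin θ₂/V₂ ⇒ sin θ₂ = 861·sin 38.2°/3636 = 861·0.6184/3636 = 0.1464.
θ₂ = arcsin 0.1464 = 8.42° from the normal.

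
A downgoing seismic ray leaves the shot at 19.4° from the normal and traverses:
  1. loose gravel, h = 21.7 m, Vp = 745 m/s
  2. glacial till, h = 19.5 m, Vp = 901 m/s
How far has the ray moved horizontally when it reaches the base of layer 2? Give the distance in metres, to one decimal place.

p = sin θ₁/V₁ = sin 19.4°/745 = 4.4585e-04 s/m is conserved through the stack.
Layer 1: θ = 19.40°; offset = 21.7·tan 19.40° = 7.642 m.
Layer 2: sin θ = p·901 = 0.4017 → θ = 23.69°; offset = 19.5·tan 23.69° = 8.554 m.
Σ offsets = 16.196 m.

16.2 m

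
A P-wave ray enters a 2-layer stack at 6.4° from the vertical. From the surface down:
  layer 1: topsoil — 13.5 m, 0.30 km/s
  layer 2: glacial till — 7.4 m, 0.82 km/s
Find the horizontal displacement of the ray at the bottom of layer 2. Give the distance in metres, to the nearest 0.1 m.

p = sin θ₁/V₁ = sin 6.4°/0.30 = 3.7156e-01 s/km is conserved through the stack.
Layer 1: θ = 6.40°; offset = 13.5·tan 6.40° = 1.514 m.
Layer 2: sin θ = p·0.82 = 0.3047 → θ = 17.74°; offset = 7.4·tan 17.74° = 2.367 m.
Summing the layer offsets gives 3.881 m.

3.9 m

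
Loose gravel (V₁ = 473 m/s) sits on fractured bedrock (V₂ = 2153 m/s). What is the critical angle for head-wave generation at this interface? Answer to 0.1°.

At critical incidence the refracted ray runs along the interface (θ₂ = 90°), so sin θ_c = V₁/V₂.
θ_c = arcsin(473/2153) = arcsin 0.2197 = 12.69°.

12.7°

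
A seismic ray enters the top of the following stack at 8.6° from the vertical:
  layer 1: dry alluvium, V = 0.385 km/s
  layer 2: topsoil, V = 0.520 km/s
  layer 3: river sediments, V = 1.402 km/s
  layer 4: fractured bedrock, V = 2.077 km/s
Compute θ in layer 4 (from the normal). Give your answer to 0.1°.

Ray parameter p = sin 8.6° / 0.385 = 3.8840e-01 s/km.
sin θ_4 = p·V_4 = 3.8840e-01 × 2.077 = 0.8067.
θ_4 = 53.78° from the vertical.

53.8°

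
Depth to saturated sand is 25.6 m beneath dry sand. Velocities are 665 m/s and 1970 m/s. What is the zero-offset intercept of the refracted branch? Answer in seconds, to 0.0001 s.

0.0725 s

tᵢ = 2h·√(V₂²−V₁²)/(V₁V₂).
√(V₂²−V₁²) = √(1970²−665²) = 1854.4 m/s.
tᵢ = 2·25.6·1854.4/(665·1970) = 0.07247 s.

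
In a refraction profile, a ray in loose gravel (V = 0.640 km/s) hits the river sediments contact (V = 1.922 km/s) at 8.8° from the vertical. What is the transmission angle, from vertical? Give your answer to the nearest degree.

27°

Snell's law: sin θ₂ = (V₂/V₁)·sin θ₁ = (1.922/0.640)·sin 8.8° = 0.4594.
θ₂ = arcsin 0.4594 = 27.35° from the normal.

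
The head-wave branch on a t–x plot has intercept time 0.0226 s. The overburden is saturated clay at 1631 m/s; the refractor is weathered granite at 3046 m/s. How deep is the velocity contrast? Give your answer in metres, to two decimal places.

h = tᵢ·V₁·V₂ / (2·√(V₂²−V₁²)).
√(V₂²−V₁²) = √(3046² − 1631²) = 2572.5 m/s.
h = 0.0226 s × 1631 × 3046 / (2 × 2572.5) = 21.82 m.

21.82 m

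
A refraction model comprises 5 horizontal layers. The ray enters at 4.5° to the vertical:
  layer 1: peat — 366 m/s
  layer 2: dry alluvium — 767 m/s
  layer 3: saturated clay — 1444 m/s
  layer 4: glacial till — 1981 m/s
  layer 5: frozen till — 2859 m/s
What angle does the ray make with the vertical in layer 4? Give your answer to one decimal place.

Ray parameter p = sin 4.5° / 366 = 2.1437e-04 s/m.
sin θ_4 = p·V_4 = 2.1437e-04 × 1981 = 0.4247.
θ_4 = arcsin 0.4247 = 25.13°.

25.1°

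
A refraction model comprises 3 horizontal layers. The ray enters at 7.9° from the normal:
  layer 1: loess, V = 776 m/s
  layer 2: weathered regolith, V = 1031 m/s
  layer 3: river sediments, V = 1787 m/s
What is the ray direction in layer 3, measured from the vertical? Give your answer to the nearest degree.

18°

Snell's law across each interface conserves sin θ / V, so sin θ_3 = V_3·sin θ₁/V₁.
sin θ_3 = 1787 × sin 7.9° / 776 = 0.3165.
θ_3 = arcsin 0.3165 = 18.45°.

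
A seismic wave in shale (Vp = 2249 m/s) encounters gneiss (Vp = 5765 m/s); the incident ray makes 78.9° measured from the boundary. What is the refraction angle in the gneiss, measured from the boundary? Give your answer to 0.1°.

Angle from the normal: 90° − 78.9° = 11.1°.
Snell's law: sin θ₂ = (V₂/V₁)·sin θ₁ = (5765/2249)·sin 11.1° = 0.4935.
θ₂ = arcsin 0.4935 = 29.57° from the normal.
From the interface: 90° − 29.57° = 60.43°.

60.4°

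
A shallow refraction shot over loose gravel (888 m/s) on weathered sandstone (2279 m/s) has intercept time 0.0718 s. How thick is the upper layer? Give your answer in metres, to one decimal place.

34.6 m

θ_c = arcsin(888/2279) = 22.93°; cos θ_c = 0.9210.
tᵢ = 2h cos θ_c/V₁ ⇒ h = tᵢ·V₁/(2 cos θ_c) = 0.0718·888/(2·0.9210) = 34.61 m.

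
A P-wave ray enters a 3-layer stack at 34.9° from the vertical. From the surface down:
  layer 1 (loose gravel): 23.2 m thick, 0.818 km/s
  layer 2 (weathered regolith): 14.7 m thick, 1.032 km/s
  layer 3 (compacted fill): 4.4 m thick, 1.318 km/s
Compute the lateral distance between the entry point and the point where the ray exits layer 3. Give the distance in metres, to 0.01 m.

Ray parameter p = sin 34.9° / 0.818 km/s = 6.9944e-01 s/km.
Layer 1: θ = 34.90°; offset = 23.2·tan 34.90° = 16.1845 m.
Layer 2: sin θ = p·1.032 = 0.7218 → θ = 46.21°; offset = 14.7·tan 46.21° = 15.3320 m.
Layer 3: sin θ = p·1.318 = 0.9219 → θ = 67.20°; offset = 4.4·tan 67.20° = 10.4676 m.
Total horizontal offset = 41.9841 m.

41.98 m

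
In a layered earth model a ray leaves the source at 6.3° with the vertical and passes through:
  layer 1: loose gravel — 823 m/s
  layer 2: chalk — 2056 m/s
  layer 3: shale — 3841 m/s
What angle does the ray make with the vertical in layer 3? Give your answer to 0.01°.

30.81°

Snell's law across each interface conserves sin θ / V, so sin θ_3 = V_3·sin θ₁/V₁.
sin θ_3 = 3841 × sin 6.3° / 823 = 0.5121.
θ_3 = 30.81° from the vertical.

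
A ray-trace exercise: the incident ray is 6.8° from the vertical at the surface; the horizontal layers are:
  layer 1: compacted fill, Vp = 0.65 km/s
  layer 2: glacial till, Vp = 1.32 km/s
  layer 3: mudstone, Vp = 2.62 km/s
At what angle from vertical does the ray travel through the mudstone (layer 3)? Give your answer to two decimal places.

28.51°

Ray parameter p = sin 6.8° / 0.65 = 1.8216e-01 s/km.
sin θ_3 = p·V_3 = 1.8216e-01 × 2.62 = 0.4773.
θ_3 = 28.51° from the vertical.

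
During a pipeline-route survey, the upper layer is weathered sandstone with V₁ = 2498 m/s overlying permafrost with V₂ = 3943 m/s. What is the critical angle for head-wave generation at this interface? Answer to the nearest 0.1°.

At critical incidence the refracted ray runs along the interface (θ₂ = 90°), so sin θ_c = V₁/V₂.
θ_c = arcsin(2498/3943) = arcsin 0.6335 = 39.31°.

39.3°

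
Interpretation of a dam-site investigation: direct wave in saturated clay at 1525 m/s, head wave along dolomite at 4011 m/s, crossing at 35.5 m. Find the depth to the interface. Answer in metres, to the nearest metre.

x_cross = 2h·√((V₂+V₁)/(V₂−V₁)) → h = x_cross / (2·√((V₂+V₁)/(V₂−V₁))).
√((V₂+V₁)/(V₂−V₁)) = √((4011+1525)/(4011−1525)) = 1.4923.
h = 35.5 / (2·1.4923) = 11.89 m.

12 m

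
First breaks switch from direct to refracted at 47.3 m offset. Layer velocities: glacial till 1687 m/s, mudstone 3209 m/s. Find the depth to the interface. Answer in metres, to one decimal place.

13.2 m

h = (x_cross/2)·√((V₂−V₁)/(V₂+V₁)).
(V₂−V₁)/(V₂+V₁) = (3209−1687)/(3209+1687) = 0.3109; √ = 0.5576.
h = (47.3/2)·0.5576 = 13.19 m.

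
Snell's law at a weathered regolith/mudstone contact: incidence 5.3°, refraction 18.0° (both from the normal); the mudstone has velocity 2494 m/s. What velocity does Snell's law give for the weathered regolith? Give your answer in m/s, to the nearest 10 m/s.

750 m/s

Snell's law: sin 5.3°/V₁ = sin 18.0°/V₂.
V₁ = V₂·sin 5.3°/sin 18.0° = 2494 × 0.2989 = 745.50 m/s.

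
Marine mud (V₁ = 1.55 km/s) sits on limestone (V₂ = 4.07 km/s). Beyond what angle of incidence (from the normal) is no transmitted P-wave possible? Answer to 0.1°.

Critical incidence: sin θ_c = V₁/V₂ = 1.55/4.07 = 0.3808.
θ_c = arcsin 0.3808 = 22.39°.

22.4°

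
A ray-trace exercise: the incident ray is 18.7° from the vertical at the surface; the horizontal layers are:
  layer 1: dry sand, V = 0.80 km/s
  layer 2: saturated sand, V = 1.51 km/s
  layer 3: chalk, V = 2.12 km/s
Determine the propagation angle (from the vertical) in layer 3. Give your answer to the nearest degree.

58°

Ray parameter p = sin 18.7° / 0.80 = 4.0077e-01 s/km.
sin θ_3 = p·V_3 = 4.0077e-01 × 2.12 = 0.8496.
θ_3 = arcsin 0.8496 = 58.17°.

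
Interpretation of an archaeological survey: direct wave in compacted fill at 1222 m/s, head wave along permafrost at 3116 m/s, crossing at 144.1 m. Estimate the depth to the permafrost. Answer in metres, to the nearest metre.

48 m

h = (x_cross/2)·√((V₂−V₁)/(V₂+V₁)).
(V₂−V₁)/(V₂+V₁) = (3116−1222)/(3116+1222) = 0.4366; √ = 0.6608.
h = (144.1/2)·0.6608 = 47.61 m.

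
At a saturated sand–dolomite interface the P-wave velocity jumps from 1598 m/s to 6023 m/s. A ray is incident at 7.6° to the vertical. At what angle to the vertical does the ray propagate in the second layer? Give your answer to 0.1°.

sin θ₁/V₁ = sin θ₂/V₂ ⇒ sin θ₂ = 6023·sin 7.6°/1598 = 6023·0.1323/1598 = 0.4985.
θ₂ = sin⁻¹(0.4985) = 29.90° (from vertical).

29.9°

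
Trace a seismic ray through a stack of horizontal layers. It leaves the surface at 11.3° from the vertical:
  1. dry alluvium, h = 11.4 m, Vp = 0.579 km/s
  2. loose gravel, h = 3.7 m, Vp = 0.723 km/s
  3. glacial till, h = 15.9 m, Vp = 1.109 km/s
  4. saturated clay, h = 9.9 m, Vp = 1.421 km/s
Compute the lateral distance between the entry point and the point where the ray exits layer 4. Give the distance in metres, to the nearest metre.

15 m

Ray parameter p = sin 11.3° / 0.579 km/s = 3.3842e-01 s/km.
Layer 1: θ = 11.30°; offset = 11.4·tan 11.30° = 2.278 m.
Layer 2: sin θ = p·0.723 = 0.2447 → θ = 14.16°; offset = 3.7·tan 14.16° = 0.934 m.
Layer 3: sin θ = p·1.109 = 0.3753 → θ = 22.04°; offset = 15.9·tan 22.04° = 6.438 m.
Layer 4: sin θ = p·1.421 = 0.4809 → θ = 28.74°; offset = 9.9·tan 28.74° = 5.430 m.
Summing the layer offsets gives 15.080 m.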